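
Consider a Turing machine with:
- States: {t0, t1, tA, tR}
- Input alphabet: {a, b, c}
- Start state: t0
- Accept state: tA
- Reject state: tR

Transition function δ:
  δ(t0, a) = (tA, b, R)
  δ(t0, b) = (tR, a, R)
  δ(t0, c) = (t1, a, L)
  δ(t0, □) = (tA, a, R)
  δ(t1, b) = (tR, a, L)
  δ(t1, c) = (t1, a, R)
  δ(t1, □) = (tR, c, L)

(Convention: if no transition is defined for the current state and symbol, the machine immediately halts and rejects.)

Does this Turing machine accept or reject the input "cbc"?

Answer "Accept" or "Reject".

Execution trace:
Initial: [t0]cbc
Step 1: δ(t0, c) = (t1, a, L) → [t1]□abc
Step 2: δ(t1, □) = (tR, c, L) → [tR]□cabc

The machine reaches the reject state tR and halts.

Answer: Reject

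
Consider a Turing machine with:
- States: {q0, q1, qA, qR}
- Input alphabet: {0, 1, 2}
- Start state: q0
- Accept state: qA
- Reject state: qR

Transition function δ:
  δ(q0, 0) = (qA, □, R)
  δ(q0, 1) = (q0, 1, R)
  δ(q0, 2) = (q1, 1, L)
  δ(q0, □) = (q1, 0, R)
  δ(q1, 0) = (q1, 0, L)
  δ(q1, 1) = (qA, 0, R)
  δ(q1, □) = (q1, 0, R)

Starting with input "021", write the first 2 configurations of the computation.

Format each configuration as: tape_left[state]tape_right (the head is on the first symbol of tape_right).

Transitions applied:
Step 1: δ(q0, 0) = (qA, □, R)

The first 2 configurations are:
[q0]021 ⊢ □[qA]21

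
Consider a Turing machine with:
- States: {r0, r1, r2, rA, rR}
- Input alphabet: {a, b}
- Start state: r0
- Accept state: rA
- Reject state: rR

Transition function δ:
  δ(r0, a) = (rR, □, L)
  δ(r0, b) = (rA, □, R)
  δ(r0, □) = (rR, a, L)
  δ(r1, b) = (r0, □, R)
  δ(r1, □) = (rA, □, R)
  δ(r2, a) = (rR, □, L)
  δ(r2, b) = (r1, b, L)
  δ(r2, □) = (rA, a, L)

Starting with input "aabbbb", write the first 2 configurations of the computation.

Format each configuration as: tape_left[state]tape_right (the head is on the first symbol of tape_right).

Transitions applied:
Step 1: δ(r0, a) = (rR, □, L)

The first 2 configurations are:
[r0]aabbbb ⊢ [rR]□□abbbb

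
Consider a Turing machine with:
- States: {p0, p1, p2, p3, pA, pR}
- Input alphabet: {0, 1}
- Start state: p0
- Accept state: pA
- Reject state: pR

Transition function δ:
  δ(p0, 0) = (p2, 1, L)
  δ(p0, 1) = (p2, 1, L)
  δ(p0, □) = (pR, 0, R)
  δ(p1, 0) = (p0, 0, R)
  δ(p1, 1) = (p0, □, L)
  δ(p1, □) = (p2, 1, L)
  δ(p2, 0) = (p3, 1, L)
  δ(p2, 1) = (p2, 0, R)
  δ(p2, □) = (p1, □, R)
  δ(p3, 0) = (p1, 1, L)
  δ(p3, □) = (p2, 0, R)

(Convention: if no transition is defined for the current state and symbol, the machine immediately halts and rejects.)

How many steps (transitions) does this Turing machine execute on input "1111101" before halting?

Execution trace:
Initial: [p0]1111101
Step 1: δ(p0, 1) = (p2, 1, L) → [p2]□1111101
Step 2: δ(p2, □) = (p1, □, R) → □[p1]1111101
Step 3: δ(p1, 1) = (p0, □, L) → [p0]□□111101
Step 4: δ(p0, □) = (pR, 0, R) → 0[pR]□111101

The machine reaches the reject state pR and halts.

The machine executed 4 steps before halting.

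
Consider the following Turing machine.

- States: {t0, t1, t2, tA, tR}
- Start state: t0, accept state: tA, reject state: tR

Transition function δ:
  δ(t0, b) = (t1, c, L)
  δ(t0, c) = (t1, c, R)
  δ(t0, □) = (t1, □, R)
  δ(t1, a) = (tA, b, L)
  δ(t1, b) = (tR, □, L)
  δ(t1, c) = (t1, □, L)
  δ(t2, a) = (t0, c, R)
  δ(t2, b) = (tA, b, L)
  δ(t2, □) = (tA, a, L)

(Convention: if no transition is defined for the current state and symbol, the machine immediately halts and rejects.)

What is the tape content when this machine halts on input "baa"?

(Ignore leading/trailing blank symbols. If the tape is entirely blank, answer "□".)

Execution trace:
Initial: [t0]baa
Step 1: δ(t0, b) = (t1, c, L) → [t1]□caa

No transition is defined for δ(t1, □). By convention the machine halts and rejects.

Final tape (ignoring leading/trailing blanks): caa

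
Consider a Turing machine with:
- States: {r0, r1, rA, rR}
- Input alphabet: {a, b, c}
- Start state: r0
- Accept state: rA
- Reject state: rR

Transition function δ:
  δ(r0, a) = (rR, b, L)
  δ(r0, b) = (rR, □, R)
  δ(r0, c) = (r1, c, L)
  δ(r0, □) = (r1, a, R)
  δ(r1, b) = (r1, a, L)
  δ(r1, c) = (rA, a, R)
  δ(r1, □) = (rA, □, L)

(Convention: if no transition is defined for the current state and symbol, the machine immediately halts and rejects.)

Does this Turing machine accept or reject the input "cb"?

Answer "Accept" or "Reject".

Execution trace:
Initial: [r0]cb
Step 1: δ(r0, c) = (r1, c, L) → [r1]□cb
Step 2: δ(r1, □) = (rA, □, L) → [rA]□□cb

The machine reaches the accept state rA and halts.

Answer: Accept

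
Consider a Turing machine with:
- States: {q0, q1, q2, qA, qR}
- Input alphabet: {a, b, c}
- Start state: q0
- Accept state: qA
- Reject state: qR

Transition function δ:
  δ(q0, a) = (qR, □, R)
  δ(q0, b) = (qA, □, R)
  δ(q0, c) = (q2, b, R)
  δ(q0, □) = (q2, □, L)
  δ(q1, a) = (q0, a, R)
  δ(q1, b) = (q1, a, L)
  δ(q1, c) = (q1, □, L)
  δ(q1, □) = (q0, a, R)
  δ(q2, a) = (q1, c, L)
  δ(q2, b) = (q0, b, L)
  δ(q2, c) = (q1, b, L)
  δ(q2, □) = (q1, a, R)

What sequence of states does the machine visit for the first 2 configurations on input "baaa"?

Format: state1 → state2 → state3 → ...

Execution trace:
Initial: [q0]baaa
Step 1: δ(q0, b) = (qA, □, R) → □[qA]aaa

The machine reaches the accept state qA and halts.

State sequence: q0 → qA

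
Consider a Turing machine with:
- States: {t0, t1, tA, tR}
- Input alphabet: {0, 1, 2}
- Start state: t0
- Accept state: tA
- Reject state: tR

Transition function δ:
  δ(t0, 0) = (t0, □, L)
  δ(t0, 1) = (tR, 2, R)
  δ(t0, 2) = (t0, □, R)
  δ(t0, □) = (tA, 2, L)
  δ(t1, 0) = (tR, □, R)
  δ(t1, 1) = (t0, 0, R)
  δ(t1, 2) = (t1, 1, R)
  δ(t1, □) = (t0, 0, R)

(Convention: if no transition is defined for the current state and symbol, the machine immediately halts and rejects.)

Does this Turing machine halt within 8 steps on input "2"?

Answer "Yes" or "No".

Execution trace:
Initial: [t0]2
Step 1: δ(t0, 2) = (t0, □, R) → □[t0]□
Step 2: δ(t0, □) = (tA, 2, L) → [tA]□2

The machine reaches the accept state tA and halts.
The machine halted after 2 steps (within the 8-step bound).

Answer: Yes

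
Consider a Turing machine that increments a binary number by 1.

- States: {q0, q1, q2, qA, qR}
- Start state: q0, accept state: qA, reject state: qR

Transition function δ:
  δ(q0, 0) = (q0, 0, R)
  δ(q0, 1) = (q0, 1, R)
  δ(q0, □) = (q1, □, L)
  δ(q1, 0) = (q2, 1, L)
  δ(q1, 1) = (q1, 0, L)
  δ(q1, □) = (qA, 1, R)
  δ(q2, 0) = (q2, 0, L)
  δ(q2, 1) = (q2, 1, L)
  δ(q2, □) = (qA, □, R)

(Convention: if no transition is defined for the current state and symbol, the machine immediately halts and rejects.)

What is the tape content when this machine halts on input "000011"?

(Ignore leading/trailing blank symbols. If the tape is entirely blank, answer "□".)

Execution trace:
Initial: [q0]000011
Step 1: δ(q0, 0) = (q0, 0, R) → 0[q0]00011
Step 2: δ(q0, 0) = (q0, 0, R) → 00[q0]0011
Step 3: δ(q0, 0) = (q0, 0, R) → 000[q0]011
Step 4: δ(q0, 0) = (q0, 0, R) → 0000[q0]11
Step 5: δ(q0, 1) = (q0, 1, R) → 00001[q0]1
Step 6: δ(q0, 1) = (q0, 1, R) → 000011[q0]□
Step 7: δ(q0, □) = (q1, □, L) → 00001[q1]1□
Step 8: δ(q1, 1) = (q1, 0, L) → 0000[q1]10□
Step 9: δ(q1, 1) = (q1, 0, L) → 000[q1]000□
Step 10: δ(q1, 0) = (q2, 1, L) → 00[q2]0100□
Step 11: δ(q2, 0) = (q2, 0, L) → 0[q2]00100□
Step 12: δ(q2, 0) = (q2, 0, L) → [q2]000100□
Step 13: δ(q2, 0) = (q2, 0, L) → [q2]□000100□
Step 14: δ(q2, □) = (qA, □, R) → □[qA]000100□

The machine reaches the accept state qA and halts.

Final tape (ignoring leading/trailing blanks): 000100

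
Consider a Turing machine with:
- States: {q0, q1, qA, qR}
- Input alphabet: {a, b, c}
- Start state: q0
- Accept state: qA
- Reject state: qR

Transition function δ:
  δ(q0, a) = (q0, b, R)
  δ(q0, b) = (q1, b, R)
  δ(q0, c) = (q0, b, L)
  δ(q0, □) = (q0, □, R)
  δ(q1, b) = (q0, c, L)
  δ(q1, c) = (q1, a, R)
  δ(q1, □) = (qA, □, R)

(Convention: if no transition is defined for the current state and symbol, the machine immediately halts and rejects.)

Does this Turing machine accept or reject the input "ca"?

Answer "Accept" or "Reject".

Execution trace:
Initial: [q0]ca
Step 1: δ(q0, c) = (q0, b, L) → [q0]□ba
Step 2: δ(q0, □) = (q0, □, R) → □[q0]ba
Step 3: δ(q0, b) = (q1, b, R) → □b[q1]a

No transition is defined for δ(q1, a). By convention the machine halts and rejects.

Answer: Reject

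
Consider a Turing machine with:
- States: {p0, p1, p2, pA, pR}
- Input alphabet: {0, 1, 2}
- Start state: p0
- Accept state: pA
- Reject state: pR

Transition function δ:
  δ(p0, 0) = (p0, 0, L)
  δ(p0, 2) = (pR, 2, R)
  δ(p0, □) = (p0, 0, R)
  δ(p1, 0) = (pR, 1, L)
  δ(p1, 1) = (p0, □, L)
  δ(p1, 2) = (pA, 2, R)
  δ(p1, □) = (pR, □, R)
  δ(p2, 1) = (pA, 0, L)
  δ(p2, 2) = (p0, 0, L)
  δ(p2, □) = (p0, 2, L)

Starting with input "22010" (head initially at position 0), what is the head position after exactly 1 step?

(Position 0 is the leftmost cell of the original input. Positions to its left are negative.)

Execution trace (head position shown):
Step 0: [p0]22010  (head at position 0)
Step 1: move right → 2[pR]2010  (head at position 1)

After 1 step, the head is at position 1.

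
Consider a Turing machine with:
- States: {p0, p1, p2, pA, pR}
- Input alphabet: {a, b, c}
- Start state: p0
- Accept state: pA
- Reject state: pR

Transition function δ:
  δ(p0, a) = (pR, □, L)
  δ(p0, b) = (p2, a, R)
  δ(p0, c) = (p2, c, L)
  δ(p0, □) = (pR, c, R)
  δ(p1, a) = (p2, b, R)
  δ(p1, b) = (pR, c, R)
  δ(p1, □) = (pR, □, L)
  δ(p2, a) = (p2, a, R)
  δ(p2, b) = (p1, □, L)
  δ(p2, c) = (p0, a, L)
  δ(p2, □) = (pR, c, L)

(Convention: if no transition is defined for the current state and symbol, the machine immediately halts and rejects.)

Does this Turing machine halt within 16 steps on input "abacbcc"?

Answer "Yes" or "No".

Execution trace:
Initial: [p0]abacbcc
Step 1: δ(p0, a) = (pR, □, L) → [pR]□□bacbcc

The machine reaches the reject state pR and halts.
The machine halted after 1 step (within the 16-step bound).

Answer: Yes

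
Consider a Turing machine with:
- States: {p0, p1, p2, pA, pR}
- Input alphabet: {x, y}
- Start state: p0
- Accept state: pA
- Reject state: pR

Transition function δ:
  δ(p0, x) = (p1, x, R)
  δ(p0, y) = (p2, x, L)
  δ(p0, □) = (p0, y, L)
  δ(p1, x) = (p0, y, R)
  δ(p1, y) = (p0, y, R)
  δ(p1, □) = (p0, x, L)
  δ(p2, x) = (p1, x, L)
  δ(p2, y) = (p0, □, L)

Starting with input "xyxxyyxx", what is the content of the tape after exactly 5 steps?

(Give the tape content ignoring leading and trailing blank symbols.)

Execution trace:
Initial: [p0]xyxxyyxx
Step 1: δ(p0, x) = (p1, x, R) → x[p1]yxxyyxx
Step 2: δ(p1, y) = (p0, y, R) → xy[p0]xxyyxx
Step 3: δ(p0, x) = (p1, x, R) → xyx[p1]xyyxx
Step 4: δ(p1, x) = (p0, y, R) → xyxy[p0]yyxx
Step 5: δ(p0, y) = (p2, x, L) → xyx[p2]yxyxx

After 5 steps, the tape (ignoring leading/trailing blanks) is: xyxyxyxx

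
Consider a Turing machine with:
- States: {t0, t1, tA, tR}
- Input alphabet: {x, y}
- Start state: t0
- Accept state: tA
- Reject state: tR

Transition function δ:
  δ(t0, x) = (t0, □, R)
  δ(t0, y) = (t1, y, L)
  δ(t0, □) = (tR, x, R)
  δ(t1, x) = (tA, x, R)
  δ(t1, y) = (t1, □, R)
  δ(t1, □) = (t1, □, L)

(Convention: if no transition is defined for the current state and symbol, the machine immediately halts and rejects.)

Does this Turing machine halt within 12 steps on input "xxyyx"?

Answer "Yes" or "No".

Execution trace:
Initial: [t0]xxyyx
Step 1: δ(t0, x) = (t0, □, R) → □[t0]xyyx
Step 2: δ(t0, x) = (t0, □, R) → □□[t0]yyx
Step 3: δ(t0, y) = (t1, y, L) → □[t1]□yyx
Step 4: δ(t1, □) = (t1, □, L) → [t1]□□yyx
Step 5: δ(t1, □) = (t1, □, L) → [t1]□□□yyx
Step 6: δ(t1, □) = (t1, □, L) → [t1]□□□□yyx
Step 7: δ(t1, □) = (t1, □, L) → [t1]□□□□□yyx
Step 8: δ(t1, □) = (t1, □, L) → [t1]□□□□□□yyx
Step 9: δ(t1, □) = (t1, □, L) → [t1]□□□□□□□yyx
Step 10: δ(t1, □) = (t1, □, L) → [t1]□□□□□□□□yyx
Step 11: δ(t1, □) = (t1, □, L) → [t1]□□□□□□□□□yyx
Step 12: δ(t1, □) = (t1, □, L) → [t1]□□□□□□□□□□yyx

The machine has not reached a halting state after 12 steps.
The machine did not halt within the 12-step bound.

Answer: No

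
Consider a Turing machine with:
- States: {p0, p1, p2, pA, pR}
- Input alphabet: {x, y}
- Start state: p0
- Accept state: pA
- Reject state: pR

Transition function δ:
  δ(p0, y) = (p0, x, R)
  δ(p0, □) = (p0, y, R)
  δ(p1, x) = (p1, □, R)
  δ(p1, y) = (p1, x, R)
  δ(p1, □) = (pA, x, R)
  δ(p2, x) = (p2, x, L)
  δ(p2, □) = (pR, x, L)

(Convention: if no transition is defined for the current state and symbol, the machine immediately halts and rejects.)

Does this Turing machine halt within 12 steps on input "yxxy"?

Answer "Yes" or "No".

Execution trace:
Initial: [p0]yxxy
Step 1: δ(p0, y) = (p0, x, R) → x[p0]xxy

No transition is defined for δ(p0, x). By convention the machine halts and rejects.
The machine halted after 1 step (within the 12-step bound).

Answer: Yes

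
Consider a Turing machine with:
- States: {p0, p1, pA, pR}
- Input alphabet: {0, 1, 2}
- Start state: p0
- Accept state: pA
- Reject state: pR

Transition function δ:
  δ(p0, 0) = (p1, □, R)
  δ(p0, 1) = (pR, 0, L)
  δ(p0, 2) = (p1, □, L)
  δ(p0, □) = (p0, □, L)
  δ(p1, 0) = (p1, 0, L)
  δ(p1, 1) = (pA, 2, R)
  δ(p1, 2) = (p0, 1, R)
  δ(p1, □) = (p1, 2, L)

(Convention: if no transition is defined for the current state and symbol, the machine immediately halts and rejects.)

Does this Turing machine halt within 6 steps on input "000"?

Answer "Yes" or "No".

Execution trace:
Initial: [p0]000
Step 1: δ(p0, 0) = (p1, □, R) → □[p1]00
Step 2: δ(p1, 0) = (p1, 0, L) → [p1]□00
Step 3: δ(p1, □) = (p1, 2, L) → [p1]□200
Step 4: δ(p1, □) = (p1, 2, L) → [p1]□2200
Step 5: δ(p1, □) = (p1, 2, L) → [p1]□22200
Step 6: δ(p1, □) = (p1, 2, L) → [p1]□222200

The machine has not reached a halting state after 6 steps.
The machine did not halt within the 6-step bound.

Answer: No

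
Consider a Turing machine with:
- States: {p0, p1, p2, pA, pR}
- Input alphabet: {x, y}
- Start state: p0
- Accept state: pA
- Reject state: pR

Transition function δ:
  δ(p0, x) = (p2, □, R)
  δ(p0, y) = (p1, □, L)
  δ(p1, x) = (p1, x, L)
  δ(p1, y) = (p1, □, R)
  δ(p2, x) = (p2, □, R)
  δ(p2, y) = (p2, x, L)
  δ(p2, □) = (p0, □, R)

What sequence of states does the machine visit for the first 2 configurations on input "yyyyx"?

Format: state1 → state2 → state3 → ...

Execution trace:
Initial: [p0]yyyyx
Step 1: δ(p0, y) = (p1, □, L) → [p1]□□yyyx

No transition is defined for δ(p1, □). By convention the machine halts and rejects.

State sequence: p0 → p1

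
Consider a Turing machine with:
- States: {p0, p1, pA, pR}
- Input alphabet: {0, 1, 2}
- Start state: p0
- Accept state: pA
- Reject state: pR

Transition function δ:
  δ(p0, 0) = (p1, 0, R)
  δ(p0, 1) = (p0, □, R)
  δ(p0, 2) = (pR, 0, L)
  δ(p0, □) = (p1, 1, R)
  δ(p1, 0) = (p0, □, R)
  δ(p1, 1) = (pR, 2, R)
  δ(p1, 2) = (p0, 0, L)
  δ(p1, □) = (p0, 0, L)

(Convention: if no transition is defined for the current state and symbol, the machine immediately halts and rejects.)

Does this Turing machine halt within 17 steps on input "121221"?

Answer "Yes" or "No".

Execution trace:
Initial: [p0]121221
Step 1: δ(p0, 1) = (p0, □, R) → □[p0]21221
Step 2: δ(p0, 2) = (pR, 0, L) → [pR]□01221

The machine reaches the reject state pR and halts.
The machine halted after 2 steps (within the 17-step bound).

Answer: Yes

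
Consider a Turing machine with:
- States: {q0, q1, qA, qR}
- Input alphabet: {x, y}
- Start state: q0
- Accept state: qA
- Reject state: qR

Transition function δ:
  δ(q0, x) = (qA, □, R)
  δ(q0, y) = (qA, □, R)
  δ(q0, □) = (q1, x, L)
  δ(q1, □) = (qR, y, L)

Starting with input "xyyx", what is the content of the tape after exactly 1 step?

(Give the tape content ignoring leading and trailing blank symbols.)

Execution trace:
Initial: [q0]xyyx
Step 1: δ(q0, x) = (qA, □, R) → □[qA]yyx

The machine reaches the accept state qA and halts.

After 1 step, the tape (ignoring leading/trailing blanks) is: yyx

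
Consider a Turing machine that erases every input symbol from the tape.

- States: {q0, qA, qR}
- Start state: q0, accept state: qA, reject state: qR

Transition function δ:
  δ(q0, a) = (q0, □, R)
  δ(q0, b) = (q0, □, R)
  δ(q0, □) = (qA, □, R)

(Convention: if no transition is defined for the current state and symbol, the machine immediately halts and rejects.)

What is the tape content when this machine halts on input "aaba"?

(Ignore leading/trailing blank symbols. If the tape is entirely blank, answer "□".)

Execution trace:
Initial: [q0]aaba
Step 1: δ(q0, a) = (q0, □, R) → □[q0]aba
Step 2: δ(q0, a) = (q0, □, R) → □□[q0]ba
Step 3: δ(q0, b) = (q0, □, R) → □□□[q0]a
Step 4: δ(q0, a) = (q0, □, R) → □□□□[q0]□
Step 5: δ(q0, □) = (qA, □, R) → □□□□□[qA]□

The machine reaches the accept state qA and halts.

Final tape (ignoring leading/trailing blanks): □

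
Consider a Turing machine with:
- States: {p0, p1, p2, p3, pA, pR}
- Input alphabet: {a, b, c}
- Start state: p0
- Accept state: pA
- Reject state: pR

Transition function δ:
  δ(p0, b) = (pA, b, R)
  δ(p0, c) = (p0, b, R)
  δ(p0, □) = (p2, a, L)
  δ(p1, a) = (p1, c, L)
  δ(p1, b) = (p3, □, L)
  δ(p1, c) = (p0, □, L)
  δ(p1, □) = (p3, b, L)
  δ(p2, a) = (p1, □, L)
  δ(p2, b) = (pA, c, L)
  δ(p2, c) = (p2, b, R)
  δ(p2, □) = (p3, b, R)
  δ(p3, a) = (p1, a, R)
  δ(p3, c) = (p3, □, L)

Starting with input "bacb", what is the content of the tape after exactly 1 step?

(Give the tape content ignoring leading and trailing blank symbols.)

Execution trace:
Initial: [p0]bacb
Step 1: δ(p0, b) = (pA, b, R) → b[pA]acb

The machine reaches the accept state pA and halts.

After 1 step, the tape (ignoring leading/trailing blanks) is: bacb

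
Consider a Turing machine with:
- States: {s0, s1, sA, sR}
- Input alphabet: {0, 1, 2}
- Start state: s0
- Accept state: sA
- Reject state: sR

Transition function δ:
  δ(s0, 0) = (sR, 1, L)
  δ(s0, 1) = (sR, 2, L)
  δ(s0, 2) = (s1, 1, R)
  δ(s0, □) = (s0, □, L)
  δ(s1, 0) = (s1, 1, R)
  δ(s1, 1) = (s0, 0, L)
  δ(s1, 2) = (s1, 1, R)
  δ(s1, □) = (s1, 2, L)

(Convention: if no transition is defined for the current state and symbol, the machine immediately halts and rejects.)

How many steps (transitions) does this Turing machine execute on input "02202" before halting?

Execution trace:
Initial: [s0]02202
Step 1: δ(s0, 0) = (sR, 1, L) → [sR]□12202

The machine reaches the reject state sR and halts.

The machine executed 1 step before halting.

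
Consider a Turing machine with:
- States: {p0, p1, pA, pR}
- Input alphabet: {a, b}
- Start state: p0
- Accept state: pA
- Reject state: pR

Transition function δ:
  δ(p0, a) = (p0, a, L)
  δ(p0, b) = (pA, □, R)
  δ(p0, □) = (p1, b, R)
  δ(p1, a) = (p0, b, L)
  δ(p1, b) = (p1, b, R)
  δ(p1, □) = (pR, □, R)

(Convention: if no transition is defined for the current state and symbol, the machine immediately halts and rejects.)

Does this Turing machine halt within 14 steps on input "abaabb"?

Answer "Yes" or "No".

Execution trace:
Initial: [p0]abaabb
Step 1: δ(p0, a) = (p0, a, L) → [p0]□abaabb
Step 2: δ(p0, □) = (p1, b, R) → b[p1]abaabb
Step 3: δ(p1, a) = (p0, b, L) → [p0]bbbaabb
Step 4: δ(p0, b) = (pA, □, R) → □[pA]bbaabb

The machine reaches the accept state pA and halts.
The machine halted after 4 steps (within the 14-step bound).

Answer: Yes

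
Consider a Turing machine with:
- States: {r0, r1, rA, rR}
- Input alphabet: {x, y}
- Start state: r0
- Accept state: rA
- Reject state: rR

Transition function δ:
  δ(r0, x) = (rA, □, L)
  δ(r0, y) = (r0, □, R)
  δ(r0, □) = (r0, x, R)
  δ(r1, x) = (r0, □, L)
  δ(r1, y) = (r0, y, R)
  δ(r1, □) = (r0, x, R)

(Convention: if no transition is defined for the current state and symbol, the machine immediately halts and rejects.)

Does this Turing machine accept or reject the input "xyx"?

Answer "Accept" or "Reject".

Execution trace:
Initial: [r0]xyx
Step 1: δ(r0, x) = (rA, □, L) → [rA]□□yx

The machine reaches the accept state rA and halts.

Answer: Accept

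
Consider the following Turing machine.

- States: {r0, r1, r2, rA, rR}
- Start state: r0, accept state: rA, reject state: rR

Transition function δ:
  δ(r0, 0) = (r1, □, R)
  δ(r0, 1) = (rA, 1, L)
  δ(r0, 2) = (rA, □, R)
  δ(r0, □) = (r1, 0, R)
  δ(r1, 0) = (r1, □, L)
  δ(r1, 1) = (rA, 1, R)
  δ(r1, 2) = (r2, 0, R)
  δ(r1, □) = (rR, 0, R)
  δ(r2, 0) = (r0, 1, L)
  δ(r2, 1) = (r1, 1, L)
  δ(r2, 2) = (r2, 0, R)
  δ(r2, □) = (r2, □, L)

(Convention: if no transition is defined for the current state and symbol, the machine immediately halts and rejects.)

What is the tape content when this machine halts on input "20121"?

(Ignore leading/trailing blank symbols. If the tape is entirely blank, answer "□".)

Execution trace:
Initial: [r0]20121
Step 1: δ(r0, 2) = (rA, □, R) → □[rA]0121

The machine reaches the accept state rA and halts.

Final tape (ignoring leading/trailing blanks): 0121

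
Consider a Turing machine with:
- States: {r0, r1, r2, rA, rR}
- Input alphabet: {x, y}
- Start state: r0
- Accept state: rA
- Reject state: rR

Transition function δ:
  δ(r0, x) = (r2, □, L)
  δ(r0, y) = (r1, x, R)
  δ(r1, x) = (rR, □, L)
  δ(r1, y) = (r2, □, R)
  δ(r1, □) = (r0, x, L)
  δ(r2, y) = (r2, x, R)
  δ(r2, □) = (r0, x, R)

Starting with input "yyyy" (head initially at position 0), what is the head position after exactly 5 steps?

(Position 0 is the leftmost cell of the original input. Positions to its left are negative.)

Execution trace (head position shown):
Step 0: [r0]yyyy  (head at position 0)
Step 1: move right → x[r1]yyy  (head at position 1)
Step 2: move right → x□[r2]yy  (head at position 2)
Step 3: move right → x□x[r2]y  (head at position 3)
Step 4: move right → x□xx[r2]□  (head at position 4)
Step 5: move right → x□xxx[r0]□  (head at position 5)

After 5 steps, the head is at position 5.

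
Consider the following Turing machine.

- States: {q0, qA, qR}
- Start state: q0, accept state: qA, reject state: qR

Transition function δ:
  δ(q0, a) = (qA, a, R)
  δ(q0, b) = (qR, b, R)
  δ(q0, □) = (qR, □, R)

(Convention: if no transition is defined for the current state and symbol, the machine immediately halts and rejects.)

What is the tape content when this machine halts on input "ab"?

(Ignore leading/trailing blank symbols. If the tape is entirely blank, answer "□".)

Execution trace:
Initial: [q0]ab
Step 1: δ(q0, a) = (qA, a, R) → a[qA]b

The machine reaches the accept state qA and halts.

Final tape (ignoring leading/trailing blanks): ab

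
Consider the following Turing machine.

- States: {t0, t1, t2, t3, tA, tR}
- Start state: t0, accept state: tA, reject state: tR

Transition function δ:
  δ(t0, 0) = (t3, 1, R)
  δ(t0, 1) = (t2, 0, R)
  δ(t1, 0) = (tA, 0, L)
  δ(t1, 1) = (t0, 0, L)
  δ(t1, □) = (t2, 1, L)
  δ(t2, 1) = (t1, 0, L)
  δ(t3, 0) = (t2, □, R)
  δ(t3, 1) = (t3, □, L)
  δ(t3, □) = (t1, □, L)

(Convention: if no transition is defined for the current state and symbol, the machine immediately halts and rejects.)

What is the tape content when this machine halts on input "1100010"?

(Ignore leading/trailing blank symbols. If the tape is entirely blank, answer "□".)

Execution trace:
Initial: [t0]1100010
Step 1: δ(t0, 1) = (t2, 0, R) → 0[t2]100010
Step 2: δ(t2, 1) = (t1, 0, L) → [t1]0000010
Step 3: δ(t1, 0) = (tA, 0, L) → [tA]□0000010

The machine reaches the accept state tA and halts.

Final tape (ignoring leading/trailing blanks): 0000010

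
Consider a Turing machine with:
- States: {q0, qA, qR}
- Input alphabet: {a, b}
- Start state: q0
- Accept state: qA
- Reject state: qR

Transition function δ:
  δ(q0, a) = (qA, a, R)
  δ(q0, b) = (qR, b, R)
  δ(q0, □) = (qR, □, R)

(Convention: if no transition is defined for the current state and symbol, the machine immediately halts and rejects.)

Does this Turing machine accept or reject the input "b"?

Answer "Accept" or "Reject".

Execution trace:
Initial: [q0]b
Step 1: δ(q0, b) = (qR, b, R) → b[qR]□

The machine reaches the reject state qR and halts.

Answer: Reject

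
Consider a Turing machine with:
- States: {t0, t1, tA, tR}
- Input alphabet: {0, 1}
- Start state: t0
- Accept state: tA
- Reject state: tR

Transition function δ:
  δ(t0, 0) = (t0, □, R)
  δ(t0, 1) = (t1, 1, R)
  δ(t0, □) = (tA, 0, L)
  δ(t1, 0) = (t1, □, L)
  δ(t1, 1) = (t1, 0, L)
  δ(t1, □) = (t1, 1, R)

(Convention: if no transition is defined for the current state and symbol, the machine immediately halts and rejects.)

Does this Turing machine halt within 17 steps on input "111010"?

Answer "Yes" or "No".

Execution trace:
Initial: [t0]111010
Step 1: δ(t0, 1) = (t1, 1, R) → 1[t1]11010
Step 2: δ(t1, 1) = (t1, 0, L) → [t1]101010
Step 3: δ(t1, 1) = (t1, 0, L) → [t1]□001010
Step 4: δ(t1, □) = (t1, 1, R) → 1[t1]001010
Step 5: δ(t1, 0) = (t1, □, L) → [t1]1□01010
Step 6: δ(t1, 1) = (t1, 0, L) → [t1]□0□01010
Step 7: δ(t1, □) = (t1, 1, R) → 1[t1]0□01010
Step 8: δ(t1, 0) = (t1, □, L) → [t1]1□□01010
Step 9: δ(t1, 1) = (t1, 0, L) → [t1]□0□□01010
Step 10: δ(t1, □) = (t1, 1, R) → 1[t1]0□□01010
Step 11: δ(t1, 0) = (t1, □, L) → [t1]1□□□01010
Step 12: δ(t1, 1) = (t1, 0, L) → [t1]□0□□□01010
Step 13: δ(t1, □) = (t1, 1, R) → 1[t1]0□□□01010
Step 14: δ(t1, 0) = (t1, □, L) → [t1]1□□□□01010
Step 15: δ(t1, 1) = (t1, 0, L) → [t1]□0□□□□01010
Step 16: δ(t1, □) = (t1, 1, R) → 1[t1]0□□□□01010
Step 17: δ(t1, 0) = (t1, □, L) → [t1]1□□□□□01010

The machine has not reached a halting state after 17 steps.
The machine did not halt within the 17-step bound.

Answer: No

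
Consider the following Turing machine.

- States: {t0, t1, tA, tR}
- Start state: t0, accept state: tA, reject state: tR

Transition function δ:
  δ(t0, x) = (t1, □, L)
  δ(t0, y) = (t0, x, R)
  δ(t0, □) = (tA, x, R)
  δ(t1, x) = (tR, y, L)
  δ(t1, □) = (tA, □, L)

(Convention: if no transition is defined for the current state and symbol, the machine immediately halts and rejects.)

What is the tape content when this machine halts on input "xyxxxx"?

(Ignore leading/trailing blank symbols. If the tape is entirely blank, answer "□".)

Execution trace:
Initial: [t0]xyxxxx
Step 1: δ(t0, x) = (t1, □, L) → [t1]□□yxxxx
Step 2: δ(t1, □) = (tA, □, L) → [tA]□□□yxxxx

The machine reaches the accept state tA and halts.

Final tape (ignoring leading/trailing blanks): yxxxx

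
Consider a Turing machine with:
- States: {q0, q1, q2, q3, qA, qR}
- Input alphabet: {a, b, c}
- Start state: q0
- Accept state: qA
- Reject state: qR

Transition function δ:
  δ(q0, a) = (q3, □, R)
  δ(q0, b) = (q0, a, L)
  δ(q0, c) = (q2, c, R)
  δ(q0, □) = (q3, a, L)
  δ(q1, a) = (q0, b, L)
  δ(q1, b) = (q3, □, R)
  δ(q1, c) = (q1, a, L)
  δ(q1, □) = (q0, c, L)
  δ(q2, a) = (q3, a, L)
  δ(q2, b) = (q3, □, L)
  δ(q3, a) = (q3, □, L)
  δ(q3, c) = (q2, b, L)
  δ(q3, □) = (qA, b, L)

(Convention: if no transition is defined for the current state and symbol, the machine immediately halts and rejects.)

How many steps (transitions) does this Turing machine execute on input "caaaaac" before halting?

Execution trace:
Initial: [q0]caaaaac
Step 1: δ(q0, c) = (q2, c, R) → c[q2]aaaaac
Step 2: δ(q2, a) = (q3, a, L) → [q3]caaaaac
Step 3: δ(q3, c) = (q2, b, L) → [q2]□baaaaac

No transition is defined for δ(q2, □). By convention the machine halts and rejects.

The machine executed 3 steps before halting.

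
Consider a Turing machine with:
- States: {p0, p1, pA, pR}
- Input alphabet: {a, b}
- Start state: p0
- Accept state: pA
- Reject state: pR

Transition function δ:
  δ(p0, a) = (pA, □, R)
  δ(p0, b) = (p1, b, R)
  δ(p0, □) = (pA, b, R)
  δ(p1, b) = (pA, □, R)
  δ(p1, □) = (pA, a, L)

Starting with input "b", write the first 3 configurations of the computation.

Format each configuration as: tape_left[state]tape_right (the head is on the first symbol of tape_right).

Transitions applied:
Step 1: δ(p0, b) = (p1, b, R)
Step 2: δ(p1, □) = (pA, a, L)

The first 3 configurations are:
[p0]b ⊢ b[p1]□ ⊢ [pA]ba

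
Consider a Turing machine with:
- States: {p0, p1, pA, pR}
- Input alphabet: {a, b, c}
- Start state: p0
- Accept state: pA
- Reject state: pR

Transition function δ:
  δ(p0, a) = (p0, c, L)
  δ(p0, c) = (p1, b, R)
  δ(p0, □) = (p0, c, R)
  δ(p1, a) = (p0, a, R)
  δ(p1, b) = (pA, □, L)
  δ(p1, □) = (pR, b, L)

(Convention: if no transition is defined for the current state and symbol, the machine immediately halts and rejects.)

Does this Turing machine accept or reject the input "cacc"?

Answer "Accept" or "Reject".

Execution trace:
Initial: [p0]cacc
Step 1: δ(p0, c) = (p1, b, R) → b[p1]acc
Step 2: δ(p1, a) = (p0, a, R) → ba[p0]cc
Step 3: δ(p0, c) = (p1, b, R) → bab[p1]c

No transition is defined for δ(p1, c). By convention the machine halts and rejects.

Answer: Reject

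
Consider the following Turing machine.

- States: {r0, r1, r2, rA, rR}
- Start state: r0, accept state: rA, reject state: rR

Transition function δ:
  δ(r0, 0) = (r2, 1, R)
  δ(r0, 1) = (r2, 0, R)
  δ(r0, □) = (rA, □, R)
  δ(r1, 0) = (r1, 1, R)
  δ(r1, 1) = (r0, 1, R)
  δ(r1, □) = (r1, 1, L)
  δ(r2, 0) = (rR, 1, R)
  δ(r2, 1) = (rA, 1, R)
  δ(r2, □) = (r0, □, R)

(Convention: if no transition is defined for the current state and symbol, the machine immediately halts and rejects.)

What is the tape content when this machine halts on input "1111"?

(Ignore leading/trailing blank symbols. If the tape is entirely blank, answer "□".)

Execution trace:
Initial: [r0]1111
Step 1: δ(r0, 1) = (r2, 0, R) → 0[r2]111
Step 2: δ(r2, 1) = (rA, 1, R) → 01[rA]11

The machine reaches the accept state rA and halts.

Final tape (ignoring leading/trailing blanks): 0111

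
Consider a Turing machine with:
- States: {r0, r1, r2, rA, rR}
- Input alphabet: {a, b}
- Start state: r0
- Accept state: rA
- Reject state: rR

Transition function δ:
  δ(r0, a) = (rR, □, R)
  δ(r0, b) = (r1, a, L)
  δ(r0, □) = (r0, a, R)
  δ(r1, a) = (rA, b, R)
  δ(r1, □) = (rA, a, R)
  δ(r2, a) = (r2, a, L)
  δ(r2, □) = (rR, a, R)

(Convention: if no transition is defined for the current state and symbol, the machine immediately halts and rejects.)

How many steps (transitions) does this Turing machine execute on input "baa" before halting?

Execution trace:
Initial: [r0]baa
Step 1: δ(r0, b) = (r1, a, L) → [r1]□aaa
Step 2: δ(r1, □) = (rA, a, R) → a[rA]aaa

The machine reaches the accept state rA and halts.

The machine executed 2 steps before halting.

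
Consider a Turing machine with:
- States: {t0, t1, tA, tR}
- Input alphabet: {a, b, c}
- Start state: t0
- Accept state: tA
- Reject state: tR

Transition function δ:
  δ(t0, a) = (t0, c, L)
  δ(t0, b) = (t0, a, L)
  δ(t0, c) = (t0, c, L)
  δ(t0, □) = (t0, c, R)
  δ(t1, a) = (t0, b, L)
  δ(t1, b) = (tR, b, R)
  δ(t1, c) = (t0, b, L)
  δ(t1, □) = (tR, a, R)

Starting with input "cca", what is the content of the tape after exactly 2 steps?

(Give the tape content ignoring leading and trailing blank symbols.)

Execution trace:
Initial: [t0]cca
Step 1: δ(t0, c) = (t0, c, L) → [t0]□cca
Step 2: δ(t0, □) = (t0, c, R) → c[t0]cca

After 2 steps, the tape (ignoring leading/trailing blanks) is: ccca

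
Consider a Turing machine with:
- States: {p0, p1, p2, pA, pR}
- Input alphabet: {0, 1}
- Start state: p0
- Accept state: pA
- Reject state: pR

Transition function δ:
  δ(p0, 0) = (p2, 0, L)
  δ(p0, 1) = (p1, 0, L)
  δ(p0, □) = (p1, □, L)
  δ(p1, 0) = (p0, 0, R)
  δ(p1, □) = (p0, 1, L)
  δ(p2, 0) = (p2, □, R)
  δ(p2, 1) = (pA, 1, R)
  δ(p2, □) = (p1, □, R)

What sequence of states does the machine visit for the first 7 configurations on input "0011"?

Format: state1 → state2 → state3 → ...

Execution trace:
Initial: [p0]0011
Step 1: δ(p0, 0) = (p2, 0, L) → [p2]□0011
Step 2: δ(p2, □) = (p1, □, R) → □[p1]0011
Step 3: δ(p1, 0) = (p0, 0, R) → □0[p0]011
Step 4: δ(p0, 0) = (p2, 0, L) → □[p2]0011
Step 5: δ(p2, 0) = (p2, □, R) → □□[p2]011
Step 6: δ(p2, 0) = (p2, □, R) → □□□[p2]11

State sequence: p0 → p2 → p1 → p0 → p2 → p2 → p2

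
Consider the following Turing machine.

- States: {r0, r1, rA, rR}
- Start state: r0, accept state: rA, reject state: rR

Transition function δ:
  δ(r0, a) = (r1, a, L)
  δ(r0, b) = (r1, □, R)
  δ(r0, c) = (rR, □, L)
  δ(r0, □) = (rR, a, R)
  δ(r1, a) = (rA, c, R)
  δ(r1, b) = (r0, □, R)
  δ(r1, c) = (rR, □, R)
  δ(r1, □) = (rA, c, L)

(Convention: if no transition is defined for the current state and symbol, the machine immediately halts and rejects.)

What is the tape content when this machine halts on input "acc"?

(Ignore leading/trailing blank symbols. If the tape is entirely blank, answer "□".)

Execution trace:
Initial: [r0]acc
Step 1: δ(r0, a) = (r1, a, L) → [r1]□acc
Step 2: δ(r1, □) = (rA, c, L) → [rA]□cacc

The machine reaches the accept state rA and halts.

Final tape (ignoring leading/trailing blanks): cacc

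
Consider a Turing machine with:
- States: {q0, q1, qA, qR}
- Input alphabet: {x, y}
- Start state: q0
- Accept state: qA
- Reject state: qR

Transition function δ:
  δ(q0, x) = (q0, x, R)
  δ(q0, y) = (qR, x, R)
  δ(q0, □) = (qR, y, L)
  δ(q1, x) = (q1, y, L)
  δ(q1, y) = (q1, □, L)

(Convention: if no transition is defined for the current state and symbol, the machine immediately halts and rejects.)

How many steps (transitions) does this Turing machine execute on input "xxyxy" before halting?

Execution trace:
Initial: [q0]xxyxy
Step 1: δ(q0, x) = (q0, x, R) → x[q0]xyxy
Step 2: δ(q0, x) = (q0, x, R) → xx[q0]yxy
Step 3: δ(q0, y) = (qR, x, R) → xxx[qR]xy

The machine reaches the reject state qR and halts.

The machine executed 3 steps before halting.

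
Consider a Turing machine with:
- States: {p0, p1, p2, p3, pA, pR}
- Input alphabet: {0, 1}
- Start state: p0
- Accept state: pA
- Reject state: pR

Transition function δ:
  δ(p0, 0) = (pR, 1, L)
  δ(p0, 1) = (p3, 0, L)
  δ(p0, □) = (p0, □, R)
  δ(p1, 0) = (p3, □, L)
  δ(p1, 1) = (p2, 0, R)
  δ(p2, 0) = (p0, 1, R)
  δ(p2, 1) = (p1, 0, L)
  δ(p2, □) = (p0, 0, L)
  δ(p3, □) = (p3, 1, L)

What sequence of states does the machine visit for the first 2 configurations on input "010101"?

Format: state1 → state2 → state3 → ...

Execution trace:
Initial: [p0]010101
Step 1: δ(p0, 0) = (pR, 1, L) → [pR]□110101

The machine reaches the reject state pR and halts.

State sequence: p0 → pR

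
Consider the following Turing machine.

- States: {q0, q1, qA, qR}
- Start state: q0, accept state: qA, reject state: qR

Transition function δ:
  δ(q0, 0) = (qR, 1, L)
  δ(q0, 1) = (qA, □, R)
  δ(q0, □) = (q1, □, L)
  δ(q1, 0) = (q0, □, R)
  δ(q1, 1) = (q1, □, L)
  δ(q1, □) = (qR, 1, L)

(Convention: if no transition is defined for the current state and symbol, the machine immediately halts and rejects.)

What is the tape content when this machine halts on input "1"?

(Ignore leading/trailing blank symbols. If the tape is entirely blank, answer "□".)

Execution trace:
Initial: [q0]1
Step 1: δ(q0, 1) = (qA, □, R) → □[qA]□

The machine reaches the accept state qA and halts.

Final tape (ignoring leading/trailing blanks): □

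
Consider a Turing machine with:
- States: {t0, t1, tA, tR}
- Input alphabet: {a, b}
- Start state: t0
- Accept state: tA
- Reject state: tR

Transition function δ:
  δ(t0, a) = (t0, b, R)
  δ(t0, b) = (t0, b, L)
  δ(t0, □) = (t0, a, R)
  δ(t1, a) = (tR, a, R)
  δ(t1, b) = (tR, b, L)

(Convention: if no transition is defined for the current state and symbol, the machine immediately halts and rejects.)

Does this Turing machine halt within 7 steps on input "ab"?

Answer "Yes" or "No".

Execution trace:
Initial: [t0]ab
Step 1: δ(t0, a) = (t0, b, R) → b[t0]b
Step 2: δ(t0, b) = (t0, b, L) → [t0]bb
Step 3: δ(t0, b) = (t0, b, L) → [t0]□bb
Step 4: δ(t0, □) = (t0, a, R) → a[t0]bb
Step 5: δ(t0, b) = (t0, b, L) → [t0]abb
Step 6: δ(t0, a) = (t0, b, R) → b[t0]bb
Step 7: δ(t0, b) = (t0, b, L) → [t0]bbb

The machine has not reached a halting state after 7 steps.
The machine did not halt within the 7-step bound.

Answer: No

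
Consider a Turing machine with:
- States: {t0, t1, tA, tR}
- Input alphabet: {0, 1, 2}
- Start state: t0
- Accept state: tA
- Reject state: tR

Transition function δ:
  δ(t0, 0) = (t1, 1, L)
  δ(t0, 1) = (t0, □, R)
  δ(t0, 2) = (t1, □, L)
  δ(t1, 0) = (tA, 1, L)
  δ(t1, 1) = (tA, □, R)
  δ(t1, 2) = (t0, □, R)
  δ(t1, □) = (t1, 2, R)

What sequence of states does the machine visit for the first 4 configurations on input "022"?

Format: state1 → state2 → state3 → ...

Execution trace:
Initial: [t0]022
Step 1: δ(t0, 0) = (t1, 1, L) → [t1]□122
Step 2: δ(t1, □) = (t1, 2, R) → 2[t1]122
Step 3: δ(t1, 1) = (tA, □, R) → 2□[tA]22

The machine reaches the accept state tA and halts.

State sequence: t0 → t1 → t1 → tA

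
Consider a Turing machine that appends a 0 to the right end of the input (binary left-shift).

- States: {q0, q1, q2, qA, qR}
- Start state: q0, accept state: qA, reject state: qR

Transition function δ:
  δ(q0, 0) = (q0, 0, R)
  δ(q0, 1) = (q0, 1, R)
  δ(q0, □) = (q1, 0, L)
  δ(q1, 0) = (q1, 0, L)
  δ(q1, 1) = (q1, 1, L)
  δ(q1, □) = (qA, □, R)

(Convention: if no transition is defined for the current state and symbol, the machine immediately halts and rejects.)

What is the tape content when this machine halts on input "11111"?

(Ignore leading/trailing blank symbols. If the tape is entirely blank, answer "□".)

Execution trace:
Initial: [q0]11111
Step 1: δ(q0, 1) = (q0, 1, R) → 1[q0]1111
Step 2: δ(q0, 1) = (q0, 1, R) → 11[q0]111
Step 3: δ(q0, 1) = (q0, 1, R) → 111[q0]11
Step 4: δ(q0, 1) = (q0, 1, R) → 1111[q0]1
Step 5: δ(q0, 1) = (q0, 1, R) → 11111[q0]□
Step 6: δ(q0, □) = (q1, 0, L) → 1111[q1]10
Step 7: δ(q1, 1) = (q1, 1, L) → 111[q1]110
Step 8: δ(q1, 1) = (q1, 1, L) → 11[q1]1110
Step 9: δ(q1, 1) = (q1, 1, L) → 1[q1]11110
Step 10: δ(q1, 1) = (q1, 1, L) → [q1]111110
Step 11: δ(q1, 1) = (q1, 1, L) → [q1]□111110
Step 12: δ(q1, □) = (qA, □, R) → □[qA]111110

The machine reaches the accept state qA and halts.

Final tape (ignoring leading/trailing blanks): 111110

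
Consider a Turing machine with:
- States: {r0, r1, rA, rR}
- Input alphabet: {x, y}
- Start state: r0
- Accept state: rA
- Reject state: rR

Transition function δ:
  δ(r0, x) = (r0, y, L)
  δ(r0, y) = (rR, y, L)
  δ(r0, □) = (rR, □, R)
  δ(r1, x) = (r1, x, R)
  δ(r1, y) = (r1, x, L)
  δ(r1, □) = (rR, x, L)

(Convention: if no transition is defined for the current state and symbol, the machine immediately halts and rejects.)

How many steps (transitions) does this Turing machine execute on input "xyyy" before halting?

Execution trace:
Initial: [r0]xyyy
Step 1: δ(r0, x) = (r0, y, L) → [r0]□yyyy
Step 2: δ(r0, □) = (rR, □, R) → □[rR]yyyy

The machine reaches the reject state rR and halts.

The machine executed 2 steps before halting.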